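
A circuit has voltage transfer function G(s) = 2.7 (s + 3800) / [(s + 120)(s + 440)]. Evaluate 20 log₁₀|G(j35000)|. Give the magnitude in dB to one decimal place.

|j35000 + 3800| = √(35000² + 3800²) = 3.521e+04
|j35000 + 120| = √(35000² + 120²) = 3.5e+04
|j35000 + 440| = √(35000² + 440²) = 3.5e+04
|G(j35000)| = 2.7 × 3.521e+04 / (3.5e+04 × 3.5e+04) = 7.759e-05
20 log₁₀(7.759e-05) = -82.20 dB

-82.2 dB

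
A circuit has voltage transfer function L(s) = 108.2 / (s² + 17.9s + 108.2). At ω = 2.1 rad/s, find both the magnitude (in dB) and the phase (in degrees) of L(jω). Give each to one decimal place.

|(j2.1)² + 17.9(j2.1) + 108.2| = |103.79 + j37.59| = 110.4
|L(j2.1)| = 108.2 / 110.4 = 0.98018
20 log₁₀(0.98018) = -0.17 dB
∠[(j2.1)² + 17.9(j2.1) + 108.2] = ∠[103.79 + j37.59] = 19.91°
∠L(j2.1) = −19.91° = -19.91°

|L| = -0.2 dB, ∠L = -19.9°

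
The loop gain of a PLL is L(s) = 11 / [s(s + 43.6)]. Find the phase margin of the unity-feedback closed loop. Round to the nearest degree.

90 deg

Gain crossover: |L(jω)| = 1 at ω ≈ 0.252 rad/sec.
∠L(j0.252) = −90° − arctan(0.252/43.6) ≈ -90.33°
PM = 180° + (-90.33°) = 89.67°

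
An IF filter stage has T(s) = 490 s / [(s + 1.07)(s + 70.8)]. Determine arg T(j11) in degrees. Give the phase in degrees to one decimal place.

-3.3°

∠(j11) = 90.00°
∠(j11 + 1.07) = arctan(11/1.07) = 84.44°
∠(j11 + 70.8) = arctan(11/70.8) = 8.83°
∠T(j11) = 90.00° − (84.44° + 8.83°) = -3.28°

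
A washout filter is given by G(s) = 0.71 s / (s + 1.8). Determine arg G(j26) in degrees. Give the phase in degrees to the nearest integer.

4 deg

∠(j26) = 90.00°
∠(j26 + 1.8) = arctan(26/1.8) = 86.04°
∠G(j26) = 90.00° − 86.04° = 3.96°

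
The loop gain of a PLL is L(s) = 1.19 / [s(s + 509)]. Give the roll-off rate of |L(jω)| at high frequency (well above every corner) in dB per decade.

With 0 zeros and 2 poles, the high-frequency asymptotic slope is 20 × (0 − 2) = -40 dB/decade.

-40 dB/decade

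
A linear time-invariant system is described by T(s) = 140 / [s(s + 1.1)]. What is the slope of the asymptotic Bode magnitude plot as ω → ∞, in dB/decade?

With 0 zeros and 2 poles, the high-frequency asymptotic slope is 20 × (0 − 2) = -40 dB/decade.

-40 dB/decade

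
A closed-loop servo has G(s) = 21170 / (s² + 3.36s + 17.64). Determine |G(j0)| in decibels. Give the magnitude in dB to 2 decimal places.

G(0) = 21170 / 17.64 = 1200.1
20 log₁₀(1200.1) = 61.584 dB

61.58 dB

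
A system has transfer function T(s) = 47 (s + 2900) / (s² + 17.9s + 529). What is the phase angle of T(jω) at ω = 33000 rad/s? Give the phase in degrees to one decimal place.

∠(j33000 + 2900) = arctan(33000/2900) = 84.98°
∠[(j33000)² + 17.9(j33000) + 529] = ∠[-1.089e+09 + j5.907e+05] = 179.97°
∠T(j33000) = 84.98° − 179.97° = -94.99°

-95.0 deg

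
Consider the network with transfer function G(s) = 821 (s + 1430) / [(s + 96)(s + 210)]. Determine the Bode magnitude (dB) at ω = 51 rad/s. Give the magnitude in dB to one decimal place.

34.0 dB

|j51 + 1430| = √(51² + 1430²) = 1431
|j51 + 96| = √(51² + 96²) = 108.7
|j51 + 210| = √(51² + 210²) = 216.1
|G(j51)| = 821 × 1431 / (108.7 × 216.1) = 50.008
20 log₁₀(50.008) = 33.98 dB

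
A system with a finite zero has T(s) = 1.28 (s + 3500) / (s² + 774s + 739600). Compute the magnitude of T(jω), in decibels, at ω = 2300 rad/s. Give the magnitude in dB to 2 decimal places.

-59.19 dB

|j2300 + 3500| = √(2300² + 3500²) = 4188
|(j2300)² + 774(j2300) + 739600| = |-4.5504e+06 + j1.7802e+06| = 4.886e+06
|T(j2300)| = 1.28 × 4188 / 4.886e+06 = 0.0010971
20 log₁₀(0.0010971) = -59.195 dB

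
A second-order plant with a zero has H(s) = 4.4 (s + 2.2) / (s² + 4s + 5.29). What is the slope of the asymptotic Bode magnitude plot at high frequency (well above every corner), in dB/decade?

With 1 zero and 2 poles, the high-frequency asymptotic slope is 20 × (1 − 2) = -20 dB/decade.

-20 dB/decade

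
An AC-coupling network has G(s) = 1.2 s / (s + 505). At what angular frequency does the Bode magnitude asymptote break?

The single real pole at s = −505 gives a corner at ω = 505 rad/sec.

505 rad/sec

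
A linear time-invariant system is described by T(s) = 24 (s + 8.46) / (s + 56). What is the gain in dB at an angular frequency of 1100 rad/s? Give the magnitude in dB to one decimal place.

27.6 dB

|j1100 + 8.46| = √(1100² + 8.46²) = 1100
|j1100 + 56| = √(1100² + 56²) = 1101
|T(j1100)| = 24 × 1100 / 1101 = 23.97
20 log₁₀(23.97) = 27.59 dB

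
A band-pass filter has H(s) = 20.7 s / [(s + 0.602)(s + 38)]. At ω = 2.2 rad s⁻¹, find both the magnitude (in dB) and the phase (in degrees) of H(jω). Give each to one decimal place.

|j2.2| = 2.2
|j2.2 + 0.602| = √(2.2² + 0.602²) = 2.281
|j2.2 + 38| = √(2.2² + 38²) = 38.06
|H(j2.2)| = 20.7 × 2.2 / (2.281 × 38.06) = 0.52454
20 log₁₀(0.52454) = -5.60 dB
∠(j2.2) = 90.00°
∠(j2.2 + 0.602) = arctan(2.2/0.602) = 74.70°
∠(j2.2 + 38) = arctan(2.2/38) = 3.31°
∠H(j2.2) = 90.00° − (74.70° + 3.31°) = 11.99°

|H| = -5.6 dB, ∠H = 12.0°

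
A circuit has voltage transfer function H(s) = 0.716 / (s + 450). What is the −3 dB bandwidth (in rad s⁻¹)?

For a single-pole low-pass, the −3 dB point is at the pole: ω = 450 rad s⁻¹.

450 rad s⁻¹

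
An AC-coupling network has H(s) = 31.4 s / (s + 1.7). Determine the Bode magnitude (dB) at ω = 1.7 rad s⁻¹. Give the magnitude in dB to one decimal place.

26.9 dB

|j1.7| = 1.7
|j1.7 + 1.7| = √(1.7² + 1.7²) = 2.404
|H(j1.7)| = 31.4 × 1.7 / 2.404 = 22.203
20 log₁₀(22.203) = 26.93 dB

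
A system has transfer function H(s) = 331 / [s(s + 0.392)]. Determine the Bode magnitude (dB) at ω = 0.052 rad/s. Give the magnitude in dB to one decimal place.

84.1 dB

|j0.052 + 0.392| = √(0.052² + 0.392²) = 0.3954
|j0.052| = 0.052
|H(j0.052)| = 331 / (0.3954 × 0.052) = 16097
20 log₁₀(16097) = 84.14 dB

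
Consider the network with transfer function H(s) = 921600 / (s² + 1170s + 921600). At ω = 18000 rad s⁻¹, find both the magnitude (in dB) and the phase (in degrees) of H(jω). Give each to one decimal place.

|(j18000)² + 1170(j18000) + 921600| = |-3.2308e+08 + j2.106e+07| = 3.238e+08
|H(j18000)| = 921600 / 3.238e+08 = 0.0028465
20 log₁₀(0.0028465) = -50.91 dB
∠[(j18000)² + 1170(j18000) + 921600] = ∠[-3.2308e+08 + j2.106e+07] = 176.27°
∠H(j18000) = −176.27° = -176.27°

|H| = -50.9 dB, ∠H = -176.3°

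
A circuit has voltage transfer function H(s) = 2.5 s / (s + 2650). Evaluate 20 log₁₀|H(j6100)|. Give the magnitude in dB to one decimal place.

7.2 dB

|j6100| = 6100
|j6100 + 2650| = √(6100² + 2650²) = 6651
|H(j6100)| = 2.5 × 6100 / 6651 = 2.293
20 log₁₀(2.293) = 7.21 dB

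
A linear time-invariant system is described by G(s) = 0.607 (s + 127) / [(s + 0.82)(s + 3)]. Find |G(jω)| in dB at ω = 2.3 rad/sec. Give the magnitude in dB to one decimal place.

18.4 dB

|j2.3 + 127| = √(2.3² + 127²) = 127
|j2.3 + 0.82| = √(2.3² + 0.82²) = 2.442
|j2.3 + 3| = √(2.3² + 3²) = 3.78
|G(j2.3)| = 0.607 × 127 / (2.442 × 3.78) = 8.3529
20 log₁₀(8.3529) = 18.44 dB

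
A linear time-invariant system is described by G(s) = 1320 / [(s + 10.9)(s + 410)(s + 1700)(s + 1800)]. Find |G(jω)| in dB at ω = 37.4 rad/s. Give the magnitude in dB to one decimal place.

-151.4 dB

|j37.4 + 10.9| = √(37.4² + 10.9²) = 38.96
|j37.4 + 410| = √(37.4² + 410²) = 411.7
|j37.4 + 1700| = √(37.4² + 1700²) = 1700
|j37.4 + 1800| = √(37.4² + 1800²) = 1800
|G(j37.4)| = 1320 / (38.96 × 411.7 × 1700 × 1800) = 2.6884e-08
20 log₁₀(2.6884e-08) = -151.41 dB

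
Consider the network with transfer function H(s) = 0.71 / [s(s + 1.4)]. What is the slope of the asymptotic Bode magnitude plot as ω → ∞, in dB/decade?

With 0 zeros and 2 poles, the high-frequency asymptotic slope is 20 × (0 − 2) = -40 dB/decade.

-40 dB/decade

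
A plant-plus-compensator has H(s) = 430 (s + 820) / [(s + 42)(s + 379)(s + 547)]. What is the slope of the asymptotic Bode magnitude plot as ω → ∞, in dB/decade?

With 1 zero and 3 poles, the high-frequency asymptotic slope is 20 × (1 − 3) = -40 dB/decade.

-40 dB/decade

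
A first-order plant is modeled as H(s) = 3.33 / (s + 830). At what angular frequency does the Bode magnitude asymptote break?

830 rad s⁻¹

The single real pole at s = −830 gives a corner at ω = 830 rad s⁻¹.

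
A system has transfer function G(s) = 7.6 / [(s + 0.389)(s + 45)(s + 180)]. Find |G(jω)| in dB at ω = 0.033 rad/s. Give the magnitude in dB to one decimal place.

-52.4 dB

|j0.033 + 0.389| = √(0.033² + 0.389²) = 0.3904
|j0.033 + 45| = √(0.033² + 45²) = 45
|j0.033 + 180| = √(0.033² + 180²) = 180
|G(j0.033)| = 7.6 / (0.3904 × 45 × 180) = 0.0024034
20 log₁₀(0.0024034) = -52.38 dB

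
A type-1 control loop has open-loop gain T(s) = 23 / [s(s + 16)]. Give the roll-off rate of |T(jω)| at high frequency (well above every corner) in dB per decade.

-40 dB/decade

With 0 zeros and 2 poles, the high-frequency asymptotic slope is 20 × (0 − 2) = -40 dB/decade.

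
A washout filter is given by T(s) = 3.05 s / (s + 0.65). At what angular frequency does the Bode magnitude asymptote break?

0.65 rad s⁻¹

The single real pole at s = −0.65 gives a corner at ω = 0.65 rad s⁻¹.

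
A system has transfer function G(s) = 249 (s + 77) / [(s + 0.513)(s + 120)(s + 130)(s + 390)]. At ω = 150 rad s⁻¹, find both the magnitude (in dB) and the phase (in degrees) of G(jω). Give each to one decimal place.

|j150 + 77| = √(150² + 77²) = 168.6
|j150 + 0.513| = √(150² + 0.513²) = 150
|j150 + 120| = √(150² + 120²) = 192.1
|j150 + 130| = √(150² + 130²) = 198.5
|j150 + 390| = √(150² + 390²) = 417.9
|G(j150)| = 249 × 168.6 / (150 × 192.1 × 198.5 × 417.9) = 1.7567e-05
20 log₁₀(1.7567e-05) = -95.11 dB
∠(j150 + 77) = arctan(150/77) = 62.83°
∠(j150 + 0.513) = arctan(150/0.513) = 89.80°
∠(j150 + 120) = arctan(150/120) = 51.34°
∠(j150 + 130) = arctan(150/130) = 49.09°
∠(j150 + 390) = arctan(150/390) = 21.04°
∠G(j150) = 62.83° − (89.80° + 51.34° + 49.09° + 21.04°) = -148.44°

|G| = -95.1 dB, ∠G = -148.4°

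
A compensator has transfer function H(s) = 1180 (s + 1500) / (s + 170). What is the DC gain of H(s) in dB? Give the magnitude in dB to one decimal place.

H(0) = 1180 × 1500 / 170 = 10412
20 log₁₀(10412) = 80.35 dB

80.4 dB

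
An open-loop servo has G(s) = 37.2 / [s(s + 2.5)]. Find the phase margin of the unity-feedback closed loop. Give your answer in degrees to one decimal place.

Gain crossover: |G(jω)| = 1 at ω ≈ 5.85 rad/sec.
∠G(j5.85) = −90° − arctan(5.85/2.5) ≈ -156.86°
PM = 180° + (-156.86°) = 23.14°

23.1°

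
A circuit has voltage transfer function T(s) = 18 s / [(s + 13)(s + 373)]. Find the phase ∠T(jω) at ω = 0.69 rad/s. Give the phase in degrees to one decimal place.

86.9°

∠(j0.69) = 90.00°
∠(j0.69 + 13) = arctan(0.69/13) = 3.04°
∠(j0.69 + 373) = arctan(0.69/373) = 0.11°
∠T(j0.69) = 90.00° − (3.04° + 0.11°) = 86.86°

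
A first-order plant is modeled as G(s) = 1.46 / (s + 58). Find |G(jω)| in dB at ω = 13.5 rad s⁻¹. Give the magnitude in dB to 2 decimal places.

|j13.5 + 58| = √(13.5² + 58²) = 59.55
|G(j13.5)| = 1.46 / 59.55 = 0.024517
20 log₁₀(0.024517) = -32.211 dB

-32.21 dB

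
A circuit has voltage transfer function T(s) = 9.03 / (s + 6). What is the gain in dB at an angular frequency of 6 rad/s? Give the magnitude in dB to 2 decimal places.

0.54 dB

|j6 + 6| = √(6² + 6²) = 8.485
|T(j6)| = 9.03 / 8.485 = 1.0642
20 log₁₀(1.0642) = 0.540 dB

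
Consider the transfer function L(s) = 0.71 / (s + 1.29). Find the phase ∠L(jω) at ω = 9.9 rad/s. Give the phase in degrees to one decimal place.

-82.6°

∠(j9.9 + 1.29) = arctan(9.9/1.29) = 82.58°
∠L(j9.9) = −82.58° = -82.58°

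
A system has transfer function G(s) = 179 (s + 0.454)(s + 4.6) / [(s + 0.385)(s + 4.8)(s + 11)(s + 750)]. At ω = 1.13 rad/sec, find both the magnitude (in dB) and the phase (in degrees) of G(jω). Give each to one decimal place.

|j1.13 + 0.454| = √(1.13² + 0.454²) = 1.218
|j1.13 + 4.6| = √(1.13² + 4.6²) = 4.737
|j1.13 + 0.385| = √(1.13² + 0.385²) = 1.194
|j1.13 + 4.8| = √(1.13² + 4.8²) = 4.931
|j1.13 + 11| = √(1.13² + 11²) = 11.06
|j1.13 + 750| = √(1.13² + 750²) = 750
|G(j1.13)| = 179 × 1.218 × 4.737 / (1.194 × 4.931 × 11.06 × 750) = 0.021149
20 log₁₀(0.021149) = -33.49 dB
∠(j1.13 + 0.454) = arctan(1.13/0.454) = 68.11°
∠(j1.13 + 4.6) = arctan(1.13/4.6) = 13.80°
∠(j1.13 + 0.385) = arctan(1.13/0.385) = 71.19°
∠(j1.13 + 4.8) = arctan(1.13/4.8) = 13.25°
∠(j1.13 + 11) = arctan(1.13/11) = 5.87°
∠(j1.13 + 750) = arctan(1.13/750) = 0.09°
∠G(j1.13) = 68.11° + 13.80° − (71.19° + 13.25° + 5.87° + 0.09°) = -8.47°

|G| = -33.5 dB, ∠G = -8.5°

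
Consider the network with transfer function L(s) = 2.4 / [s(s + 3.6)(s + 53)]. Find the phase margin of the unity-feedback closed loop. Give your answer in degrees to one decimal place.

Gain crossover: |L(jω)| = 1 at ω ≈ 0.0126 rad/s.
∠L(j0.0126) = −90° − arctan(0.0126/3.6) − arctan(0.0126/53) ≈ -90.21°
PM = 180° + (-90.21°) = 89.79°

89.8°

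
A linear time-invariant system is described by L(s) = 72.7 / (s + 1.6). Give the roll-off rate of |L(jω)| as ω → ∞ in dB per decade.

-20 dB/decade

With 0 zeros and 1 pole, the high-frequency asymptotic slope is 20 × (0 − 1) = -20 dB/decade.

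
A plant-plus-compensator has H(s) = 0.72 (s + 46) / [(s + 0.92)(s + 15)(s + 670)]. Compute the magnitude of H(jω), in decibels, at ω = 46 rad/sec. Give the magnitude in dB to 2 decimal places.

|j46 + 46| = √(46² + 46²) = 65.05
|j46 + 0.92| = √(46² + 0.92²) = 46.01
|j46 + 15| = √(46² + 15²) = 48.38
|j46 + 670| = √(46² + 670²) = 671.6
|H(j46)| = 0.72 × 65.05 / (46.01 × 48.38 × 671.6) = 3.133e-05
20 log₁₀(3.133e-05) = -90.081 dB

-90.08 dB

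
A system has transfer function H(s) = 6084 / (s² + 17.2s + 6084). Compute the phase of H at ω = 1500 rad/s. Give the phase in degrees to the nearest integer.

-179°

∠[(j1500)² + 17.2(j1500) + 6084] = ∠[-2.2439e+06 + j25800] = 179.34°
∠H(j1500) = −179.34° = -179.34°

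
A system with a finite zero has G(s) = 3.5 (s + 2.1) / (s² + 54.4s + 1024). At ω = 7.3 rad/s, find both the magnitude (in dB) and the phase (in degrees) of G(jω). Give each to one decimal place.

|G| = -31.9 dB, ∠G = 51.7°

|j7.3 + 2.1| = √(7.3² + 2.1²) = 7.596
|(j7.3)² + 54.4(j7.3) + 1024| = |970.71 + j397.12| = 1049
|G(j7.3)| = 3.5 × 7.596 / 1049 = 0.025349
20 log₁₀(0.025349) = -31.92 dB
∠(j7.3 + 2.1) = arctan(7.3/2.1) = 73.95°
∠[(j7.3)² + 54.4(j7.3) + 1024] = ∠[970.71 + j397.12] = 22.25°
∠G(j7.3) = 73.95° − 22.25° = 51.70°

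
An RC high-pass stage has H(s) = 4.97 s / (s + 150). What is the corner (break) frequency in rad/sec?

The single real pole at s = −150 gives a corner at ω = 150 rad/sec.

150 rad/sec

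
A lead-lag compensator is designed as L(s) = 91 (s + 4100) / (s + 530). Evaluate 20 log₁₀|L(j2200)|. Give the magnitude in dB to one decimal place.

45.4 dB

|j2200 + 4100| = √(2200² + 4100²) = 4653
|j2200 + 530| = √(2200² + 530²) = 2263
|L(j2200)| = 91 × 4653 / 2263 = 187.11
20 log₁₀(187.11) = 45.44 dB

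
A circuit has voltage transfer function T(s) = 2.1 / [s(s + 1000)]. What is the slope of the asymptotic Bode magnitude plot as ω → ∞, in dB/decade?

-40 dB/decade

With 0 zeros and 2 poles, the high-frequency asymptotic slope is 20 × (0 − 2) = -40 dB/decade.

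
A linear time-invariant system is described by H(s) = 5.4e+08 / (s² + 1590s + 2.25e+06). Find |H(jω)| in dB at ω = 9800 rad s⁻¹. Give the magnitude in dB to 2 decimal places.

15.09 dB

|(j9800)² + 1590(j9800) + 2.25e+06| = |-9.379e+07 + j1.5582e+07| = 9.508e+07
|H(j9800)| = 5.4e+08 / 9.508e+07 = 5.6797
20 log₁₀(5.6797) = 15.086 dB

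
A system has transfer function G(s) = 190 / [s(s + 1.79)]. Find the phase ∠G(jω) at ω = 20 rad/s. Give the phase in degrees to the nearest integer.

∠(j20 + 1.79) = arctan(20/1.79) = 84.89°
∠(j20) = 90.00°
∠G(j20) = − (84.89° + 90.00°) = -174.89°

-175°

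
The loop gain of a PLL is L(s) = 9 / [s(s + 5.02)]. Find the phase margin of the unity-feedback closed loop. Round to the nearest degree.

71°

Gain crossover: |L(jω)| = 1 at ω ≈ 1.7 rad/sec.
∠L(j1.7) = −90° − arctan(1.7/5.02) ≈ -108.69°
PM = 180° + (-108.69°) = 71.31°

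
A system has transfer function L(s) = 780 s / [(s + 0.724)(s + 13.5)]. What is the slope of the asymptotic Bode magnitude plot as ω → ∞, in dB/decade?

With 1 zero and 2 poles, the high-frequency asymptotic slope is 20 × (1 − 2) = -20 dB/decade.

-20 dB/decade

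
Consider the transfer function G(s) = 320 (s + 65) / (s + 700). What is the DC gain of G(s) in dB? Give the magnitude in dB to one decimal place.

29.5 dB

G(0) = 320 × 65 / 700 = 29.714
20 log₁₀(29.714) = 29.46 dB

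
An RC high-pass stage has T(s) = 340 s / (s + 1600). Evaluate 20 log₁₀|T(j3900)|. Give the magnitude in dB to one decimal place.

|j3900| = 3900
|j3900 + 1600| = √(3900² + 1600²) = 4215
|T(j3900)| = 340 × 3900 / 4215 = 314.56
20 log₁₀(314.56) = 49.95 dB

50.0 dB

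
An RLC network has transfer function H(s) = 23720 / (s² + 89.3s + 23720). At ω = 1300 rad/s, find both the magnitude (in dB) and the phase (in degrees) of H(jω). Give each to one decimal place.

|H| = -37.0 dB, ∠H = -176.0°

|(j1300)² + 89.3(j1300) + 23720| = |-1.6663e+06 + j1.1609e+05| = 1.67e+06
|H(j1300)| = 23720 / 1.67e+06 = 0.014201
20 log₁₀(0.014201) = -36.95 dB
∠[(j1300)² + 89.3(j1300) + 23720] = ∠[-1.6663e+06 + j1.1609e+05] = 176.01°
∠H(j1300) = −176.01° = -176.01°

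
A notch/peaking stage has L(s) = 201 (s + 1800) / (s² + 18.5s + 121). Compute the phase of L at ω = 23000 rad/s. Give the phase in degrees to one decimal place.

-94.4°

∠(j23000 + 1800) = arctan(23000/1800) = 85.53°
∠[(j23000)² + 18.5(j23000) + 121] = ∠[-5.29e+08 + j4.255e+05] = 179.95°
∠L(j23000) = 85.53° − 179.95° = -94.43°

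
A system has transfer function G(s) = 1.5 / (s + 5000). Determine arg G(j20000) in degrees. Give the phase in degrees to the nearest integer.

-76°

∠(j20000 + 5000) = arctan(20000/5000) = 75.96°
∠G(j20000) = −75.96° = -75.96°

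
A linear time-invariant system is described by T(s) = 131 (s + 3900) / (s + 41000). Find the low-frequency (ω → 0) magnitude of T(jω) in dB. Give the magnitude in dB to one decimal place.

T(0) = 131 × 3900 / 41000 = 12.461
20 log₁₀(12.461) = 21.91 dB

21.9 dB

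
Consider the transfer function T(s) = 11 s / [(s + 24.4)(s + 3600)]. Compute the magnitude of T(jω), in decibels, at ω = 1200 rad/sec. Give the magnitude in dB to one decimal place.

-50.8 dB

|j1200| = 1200
|j1200 + 24.4| = √(1200² + 24.4²) = 1200
|j1200 + 3600| = √(1200² + 3600²) = 3795
|T(j1200)| = 11 × 1200 / (1200 × 3795) = 0.0028982
20 log₁₀(0.0028982) = -50.76 dB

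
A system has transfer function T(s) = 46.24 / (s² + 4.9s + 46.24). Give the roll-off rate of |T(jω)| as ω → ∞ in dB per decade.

With 0 zeros and 2 poles, the high-frequency asymptotic slope is 20 × (0 − 2) = -40 dB/decade.

-40 dB/decade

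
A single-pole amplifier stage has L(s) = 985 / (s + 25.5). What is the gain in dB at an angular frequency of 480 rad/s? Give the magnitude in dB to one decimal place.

6.2 dB

|j480 + 25.5| = √(480² + 25.5²) = 480.7
|L(j480)| = 985 / 480.7 = 2.0492
20 log₁₀(2.0492) = 6.23 dB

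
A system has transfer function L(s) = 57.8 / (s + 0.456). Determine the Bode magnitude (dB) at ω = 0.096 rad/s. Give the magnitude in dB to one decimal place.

41.9 dB

|j0.096 + 0.456| = √(0.096² + 0.456²) = 0.466
|L(j0.096)| = 57.8 / 0.466 = 124.04
20 log₁₀(124.04) = 41.87 dB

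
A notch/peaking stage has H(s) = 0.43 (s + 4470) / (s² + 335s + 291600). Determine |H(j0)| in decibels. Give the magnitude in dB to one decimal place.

H(0) = 0.43 × 4470 / 291600 = 0.0065916
20 log₁₀(0.0065916) = -43.62 dB

-43.6 dB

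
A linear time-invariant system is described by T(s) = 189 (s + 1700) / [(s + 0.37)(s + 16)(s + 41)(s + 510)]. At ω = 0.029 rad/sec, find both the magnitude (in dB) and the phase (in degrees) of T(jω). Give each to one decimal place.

|T| = 8.3 dB, ∠T = -4.6°

|j0.029 + 1700| = √(0.029² + 1700²) = 1700
|j0.029 + 0.37| = √(0.029² + 0.37²) = 0.3711
|j0.029 + 16| = √(0.029² + 16²) = 16
|j0.029 + 41| = √(0.029² + 41²) = 41
|j0.029 + 510| = √(0.029² + 510²) = 510
|T(j0.029)| = 189 × 1700 / (0.3711 × 16 × 41 × 510) = 2.5876
20 log₁₀(2.5876) = 8.26 dB
∠(j0.029 + 1700) = arctan(0.029/1700) = 0.00°
∠(j0.029 + 0.37) = arctan(0.029/0.37) = 4.48°
∠(j0.029 + 16) = arctan(0.029/16) = 0.10°
∠(j0.029 + 41) = arctan(0.029/41) = 0.04°
∠(j0.029 + 510) = arctan(0.029/510) = 0.00°
∠T(j0.029) = 0.00° − (4.48° + 0.10° + 0.04° + 0.00°) = -4.63°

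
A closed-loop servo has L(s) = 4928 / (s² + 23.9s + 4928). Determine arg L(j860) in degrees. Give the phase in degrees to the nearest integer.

∠[(j860)² + 23.9(j860) + 4928] = ∠[-7.3467e+05 + j20554] = 178.40°
∠L(j860) = −178.40° = -178.40°

-178 deg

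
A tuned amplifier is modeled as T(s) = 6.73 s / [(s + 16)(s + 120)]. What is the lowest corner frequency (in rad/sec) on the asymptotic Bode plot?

16 rad/sec

Break frequencies occur at each pole and zero magnitude: 16 rad/sec, 120 rad/sec.
The lowest is 16 rad/sec.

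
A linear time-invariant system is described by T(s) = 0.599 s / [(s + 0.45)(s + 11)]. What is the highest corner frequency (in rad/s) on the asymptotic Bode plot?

Break frequencies occur at each pole and zero magnitude: 0.45 rad/s, 11 rad/s.
The highest is 11 rad/s.

11 rad/s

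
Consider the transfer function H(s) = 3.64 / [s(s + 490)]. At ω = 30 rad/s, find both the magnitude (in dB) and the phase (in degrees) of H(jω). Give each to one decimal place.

|j30 + 490| = √(30² + 490²) = 490.9
|j30| = 30
|H(j30)| = 3.64 / (490.9 × 30) = 0.00024716
20 log₁₀(0.00024716) = -72.14 dB
∠(j30 + 490) = arctan(30/490) = 3.50°
∠(j30) = 90.00°
∠H(j30) = − (3.50° + 90.00°) = -93.50°

|H| = -72.1 dB, ∠H = -93.5 deg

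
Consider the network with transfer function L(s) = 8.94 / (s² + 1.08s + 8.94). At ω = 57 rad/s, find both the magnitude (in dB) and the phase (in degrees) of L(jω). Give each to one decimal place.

|L| = -51.2 dB, ∠L = -178.9°

|(j57)² + 1.08(j57) + 8.94| = |-3240.1 + j61.56| = 3241
|L(j57)| = 8.94 / 3241 = 0.0027587
20 log₁₀(0.0027587) = -51.19 dB
∠[(j57)² + 1.08(j57) + 8.94] = ∠[-3240.1 + j61.56] = 178.91°
∠L(j57) = −178.91° = -178.91°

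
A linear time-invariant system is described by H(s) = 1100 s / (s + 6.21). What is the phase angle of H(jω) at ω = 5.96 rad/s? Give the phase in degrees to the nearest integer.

∠(j5.96) = 90.00°
∠(j5.96 + 6.21) = arctan(5.96/6.21) = 43.82°
∠H(j5.96) = 90.00° − 43.82° = 46.18°

46°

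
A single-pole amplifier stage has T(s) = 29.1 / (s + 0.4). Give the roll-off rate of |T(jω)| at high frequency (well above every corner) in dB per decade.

With 0 zeros and 1 pole, the high-frequency asymptotic slope is 20 × (0 − 1) = -20 dB/decade.

-20 dB/decade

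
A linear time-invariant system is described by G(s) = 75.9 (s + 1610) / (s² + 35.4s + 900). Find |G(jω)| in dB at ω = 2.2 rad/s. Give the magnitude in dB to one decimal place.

42.7 dB

|j2.2 + 1610| = √(2.2² + 1610²) = 1610
|(j2.2)² + 35.4(j2.2) + 900| = |895.16 + j77.88| = 898.5
|G(j2.2)| = 75.9 × 1610 / 898.5 = 136
20 log₁₀(136) = 42.67 dB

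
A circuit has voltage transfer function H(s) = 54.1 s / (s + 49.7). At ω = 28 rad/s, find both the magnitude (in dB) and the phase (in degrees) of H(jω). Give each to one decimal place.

|H| = 28.5 dB, ∠H = 60.6 deg

|j28| = 28
|j28 + 49.7| = √(28² + 49.7²) = 57.04
|H(j28)| = 54.1 × 28 / 57.04 = 26.555
20 log₁₀(26.555) = 28.48 dB
∠(j28) = 90.00°
∠(j28 + 49.7) = arctan(28/49.7) = 29.40°
∠H(j28) = 90.00° − 29.40° = 60.60°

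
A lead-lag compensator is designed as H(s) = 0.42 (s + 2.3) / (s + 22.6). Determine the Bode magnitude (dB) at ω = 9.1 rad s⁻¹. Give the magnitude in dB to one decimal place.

|j9.1 + 2.3| = √(9.1² + 2.3²) = 9.386
|j9.1 + 22.6| = √(9.1² + 22.6²) = 24.36
|H(j9.1)| = 0.42 × 9.386 / 24.36 = 0.16181
20 log₁₀(0.16181) = -15.82 dB

-15.8 dB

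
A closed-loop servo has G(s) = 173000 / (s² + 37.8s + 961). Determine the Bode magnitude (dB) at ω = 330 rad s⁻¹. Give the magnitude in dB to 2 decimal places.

|(j330)² + 37.8(j330) + 961| = |-1.0794e+05 + j12474| = 1.087e+05
|G(j330)| = 173000 / 1.087e+05 = 1.5922
20 log₁₀(1.5922) = 4.040 dB

4.04 dB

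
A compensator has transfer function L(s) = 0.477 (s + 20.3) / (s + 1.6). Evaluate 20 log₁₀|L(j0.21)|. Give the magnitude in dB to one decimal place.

|j0.21 + 20.3| = √(0.21² + 20.3²) = 20.3
|j0.21 + 1.6| = √(0.21² + 1.6²) = 1.614
|L(j0.21)| = 0.477 × 20.3 / 1.614 = 6.0008
20 log₁₀(6.0008) = 15.56 dB

15.6 dB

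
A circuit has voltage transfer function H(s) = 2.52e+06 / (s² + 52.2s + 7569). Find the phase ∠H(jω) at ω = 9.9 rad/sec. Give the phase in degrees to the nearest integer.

∠[(j9.9)² + 52.2(j9.9) + 7569] = ∠[7471 + j516.78] = 3.96°
∠H(j9.9) = −3.96° = -3.96°

-4 deg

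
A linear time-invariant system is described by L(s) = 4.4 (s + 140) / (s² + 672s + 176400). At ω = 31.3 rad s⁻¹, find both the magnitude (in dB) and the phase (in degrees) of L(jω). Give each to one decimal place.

|L| = -48.9 dB, ∠L = 5.8°

|j31.3 + 140| = √(31.3² + 140²) = 143.5
|(j31.3)² + 672(j31.3) + 176400| = |1.7542e+05 + j21034| = 1.767e+05
|L(j31.3)| = 4.4 × 143.5 / 1.767e+05 = 0.0035727
20 log₁₀(0.0035727) = -48.94 dB
∠(j31.3 + 140) = arctan(31.3/140) = 12.60°
∠[(j31.3)² + 672(j31.3) + 176400] = ∠[1.7542e+05 + j21034] = 6.84°
∠L(j31.3) = 12.60° − 6.84° = 5.77°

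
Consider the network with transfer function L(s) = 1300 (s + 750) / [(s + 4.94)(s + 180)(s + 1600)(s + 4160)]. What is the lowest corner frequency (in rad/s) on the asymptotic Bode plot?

4.94 rad/s

Break frequencies occur at each pole and zero magnitude: 4.94 rad/s, 180 rad/s, 750 rad/s, 1600 rad/s, 4160 rad/s.
The lowest is 4.94 rad/s.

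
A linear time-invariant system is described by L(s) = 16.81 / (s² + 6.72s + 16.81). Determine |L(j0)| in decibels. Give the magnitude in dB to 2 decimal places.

L(0) = 16.81 / 16.81 = 1
20 log₁₀(1) = 0.000 dB

0.00 dB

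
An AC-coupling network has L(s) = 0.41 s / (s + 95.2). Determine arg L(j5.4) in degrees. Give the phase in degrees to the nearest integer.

∠(j5.4) = 90.00°
∠(j5.4 + 95.2) = arctan(5.4/95.2) = 3.25°
∠L(j5.4) = 90.00° − 3.25° = 86.75°

87°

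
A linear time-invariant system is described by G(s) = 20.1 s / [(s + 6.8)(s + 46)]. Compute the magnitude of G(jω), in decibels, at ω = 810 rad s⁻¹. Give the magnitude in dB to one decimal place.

-32.1 dB

|j810| = 810
|j810 + 6.8| = √(810² + 6.8²) = 810
|j810 + 46| = √(810² + 46²) = 811.3
|G(j810)| = 20.1 × 810 / (810 × 811.3) = 0.024774
20 log₁₀(0.024774) = -32.12 dB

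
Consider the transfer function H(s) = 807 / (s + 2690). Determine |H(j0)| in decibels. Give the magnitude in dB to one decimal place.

H(0) = 807 / 2690 = 0.3
20 log₁₀(0.3) = -10.46 dB

-10.5 dB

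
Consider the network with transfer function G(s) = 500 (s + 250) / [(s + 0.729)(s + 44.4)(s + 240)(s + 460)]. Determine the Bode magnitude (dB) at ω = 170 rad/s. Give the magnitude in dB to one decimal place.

|j170 + 250| = √(170² + 250²) = 302.3
|j170 + 0.729| = √(170² + 0.729²) = 170
|j170 + 44.4| = √(170² + 44.4²) = 175.7
|j170 + 240| = √(170² + 240²) = 294.1
|j170 + 460| = √(170² + 460²) = 490.4
|G(j170)| = 500 × 302.3 / (170 × 175.7 × 294.1 × 490.4) = 3.5087e-05
20 log₁₀(3.5087e-05) = -89.10 dB

-89.1 dB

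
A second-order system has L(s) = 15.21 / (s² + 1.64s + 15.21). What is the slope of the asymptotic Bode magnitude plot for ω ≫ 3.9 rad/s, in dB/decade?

With 0 zeros and 2 poles, the high-frequency asymptotic slope is 20 × (0 − 2) = -40 dB/decade.

-40 dB/decade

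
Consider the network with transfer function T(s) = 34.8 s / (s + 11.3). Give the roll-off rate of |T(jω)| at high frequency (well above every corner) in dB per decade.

With 1 zero and 1 pole, the high-frequency asymptotic slope is 20 × (1 − 1) = 0 dB/decade.

0 dB/decade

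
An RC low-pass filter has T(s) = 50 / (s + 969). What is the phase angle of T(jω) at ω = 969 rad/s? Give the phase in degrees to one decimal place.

∠(j969 + 969) = arctan(969/969) = 45.00°
∠T(j969) = −45.00° = -45.00°

-45.0 deg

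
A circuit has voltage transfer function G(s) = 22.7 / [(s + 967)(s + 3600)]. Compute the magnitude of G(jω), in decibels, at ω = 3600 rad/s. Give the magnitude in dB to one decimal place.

|j3600 + 967| = √(3600² + 967²) = 3728
|j3600 + 3600| = √(3600² + 3600²) = 5091
|G(j3600)| = 22.7 / (3728 × 5091) = 1.1961e-06
20 log₁₀(1.1961e-06) = -118.44 dB

-118.4 dB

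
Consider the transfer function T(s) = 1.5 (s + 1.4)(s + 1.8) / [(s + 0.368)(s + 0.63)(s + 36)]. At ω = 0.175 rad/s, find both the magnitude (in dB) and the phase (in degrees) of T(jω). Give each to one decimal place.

|T| = -8.0 dB, ∠T = -28.6°

|j0.175 + 1.4| = √(0.175² + 1.4²) = 1.411
|j0.175 + 1.8| = √(0.175² + 1.8²) = 1.808
|j0.175 + 0.368| = √(0.175² + 0.368²) = 0.4075
|j0.175 + 0.63| = √(0.175² + 0.63²) = 0.6539
|j0.175 + 36| = √(0.175² + 36²) = 36
|T(j0.175)| = 1.5 × 1.411 × 1.808 / (0.4075 × 0.6539 × 36) = 0.39902
20 log₁₀(0.39902) = -7.98 dB
∠(j0.175 + 1.4) = arctan(0.175/1.4) = 7.13°
∠(j0.175 + 1.8) = arctan(0.175/1.8) = 5.55°
∠(j0.175 + 0.368) = arctan(0.175/0.368) = 25.43°
∠(j0.175 + 0.63) = arctan(0.175/0.63) = 15.52°
∠(j0.175 + 36) = arctan(0.175/36) = 0.28°
∠T(j0.175) = 7.13° + 5.55° − (25.43° + 15.52° + 0.28°) = -28.56°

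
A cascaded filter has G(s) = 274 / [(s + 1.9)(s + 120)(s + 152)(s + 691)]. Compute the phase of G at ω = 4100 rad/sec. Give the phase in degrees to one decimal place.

-346.6°

∠(j4100 + 1.9) = arctan(4100/1.9) = 89.97°
∠(j4100 + 120) = arctan(4100/120) = 88.32°
∠(j4100 + 152) = arctan(4100/152) = 87.88°
∠(j4100 + 691) = arctan(4100/691) = 80.43°
∠G(j4100) = − (89.97° + 88.32° + 87.88° + 80.43°) = -346.61°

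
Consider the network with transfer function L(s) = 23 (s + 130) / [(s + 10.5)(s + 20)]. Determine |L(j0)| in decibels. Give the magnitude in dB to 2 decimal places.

23.07 dB

L(0) = 23 × 130 / (10.5 × 20) = 14.238
20 log₁₀(14.238) = 23.069 dB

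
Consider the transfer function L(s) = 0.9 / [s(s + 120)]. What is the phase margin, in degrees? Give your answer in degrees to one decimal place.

90.0°

Gain crossover: |L(jω)| = 1 at ω ≈ 0.0075 rad/s.
∠L(j0.0075) = −90° − arctan(0.0075/120) ≈ -90.00°
PM = 180° + (-90.00°) = 90.00°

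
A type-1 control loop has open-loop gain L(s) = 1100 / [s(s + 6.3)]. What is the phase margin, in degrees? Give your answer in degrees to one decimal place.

10.9 deg

Gain crossover: |L(jω)| = 1 at ω ≈ 32.9 rad/s.
∠L(j32.9) = −90° − arctan(32.9/6.3) ≈ -169.15°
PM = 180° + (-169.15°) = 10.85°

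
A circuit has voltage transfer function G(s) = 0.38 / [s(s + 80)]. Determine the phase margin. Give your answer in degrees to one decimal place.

Gain crossover: |G(jω)| = 1 at ω ≈ 0.00475 rad s⁻¹.
∠G(j0.00475) = −90° − arctan(0.00475/80) ≈ -90.00°
PM = 180° + (-90.00°) = 90.00°

90.0 deg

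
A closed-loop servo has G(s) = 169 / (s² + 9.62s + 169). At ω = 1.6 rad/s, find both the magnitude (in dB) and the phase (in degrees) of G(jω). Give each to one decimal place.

|G| = 0.1 dB, ∠G = -5.3 deg

|(j1.6)² + 9.62(j1.6) + 169| = |166.44 + j15.392| = 167.2
|G(j1.6)| = 169 / 167.2 = 1.0111
20 log₁₀(1.0111) = 0.10 dB
∠[(j1.6)² + 9.62(j1.6) + 169] = ∠[166.44 + j15.392] = 5.28°
∠G(j1.6) = −5.28° = -5.28°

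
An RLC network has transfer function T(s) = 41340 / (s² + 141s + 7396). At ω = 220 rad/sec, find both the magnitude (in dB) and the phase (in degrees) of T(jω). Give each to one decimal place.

|(j220)² + 141(j220) + 7396| = |-41004 + j31020| = 5.142e+04
|T(j220)| = 41340 / 5.142e+04 = 0.80404
20 log₁₀(0.80404) = -1.89 dB
∠[(j220)² + 141(j220) + 7396] = ∠[-41004 + j31020] = 142.89°
∠T(j220) = −142.89° = -142.89°

|T| = -1.9 dB, ∠T = -142.9°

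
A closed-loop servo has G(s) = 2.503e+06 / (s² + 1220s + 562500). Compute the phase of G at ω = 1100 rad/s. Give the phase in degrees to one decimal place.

-115.8°

∠[(j1100)² + 1220(j1100) + 562500] = ∠[-6.475e+05 + j1.342e+06] = 115.76°
∠G(j1100) = −115.76° = -115.76°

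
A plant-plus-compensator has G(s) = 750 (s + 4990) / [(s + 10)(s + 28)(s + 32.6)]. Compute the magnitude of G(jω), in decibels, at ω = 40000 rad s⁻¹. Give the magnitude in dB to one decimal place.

-126.5 dB

|j40000 + 4990| = √(40000² + 4990²) = 4.031e+04
|j40000 + 10| = √(40000² + 10²) = 4e+04
|j40000 + 28| = √(40000² + 28²) = 4e+04
|j40000 + 32.6| = √(40000² + 32.6²) = 4e+04
|G(j40000)| = 750 × 4.031e+04 / (4e+04 × 4e+04 × 4e+04) = 4.7238e-07
20 log₁₀(4.7238e-07) = -126.51 dB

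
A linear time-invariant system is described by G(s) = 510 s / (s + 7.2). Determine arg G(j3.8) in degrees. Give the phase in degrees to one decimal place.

62.2°

∠(j3.8) = 90.00°
∠(j3.8 + 7.2) = arctan(3.8/7.2) = 27.82°
∠G(j3.8) = 90.00° − 27.82° = 62.18°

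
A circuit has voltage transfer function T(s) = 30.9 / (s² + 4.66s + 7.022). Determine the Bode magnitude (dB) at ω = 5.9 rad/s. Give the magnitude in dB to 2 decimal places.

|(j5.9)² + 4.66(j5.9) + 7.022| = |-27.788 + j27.494| = 39.09
|T(j5.9)| = 30.9 / 39.09 = 0.79047
20 log₁₀(0.79047) = -2.042 dB

-2.04 dB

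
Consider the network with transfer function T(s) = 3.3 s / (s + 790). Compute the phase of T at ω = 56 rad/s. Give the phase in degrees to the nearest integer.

∠(j56) = 90.00°
∠(j56 + 790) = arctan(56/790) = 4.05°
∠T(j56) = 90.00° − 4.05° = 85.95°

86 deg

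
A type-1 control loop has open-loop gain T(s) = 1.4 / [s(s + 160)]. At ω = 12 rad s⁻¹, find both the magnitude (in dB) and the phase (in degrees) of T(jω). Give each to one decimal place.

|j12 + 160| = √(12² + 160²) = 160.4
|j12| = 12
|T(j12)| = 1.4 / (160.4 × 12) = 0.00072712
20 log₁₀(0.00072712) = -62.77 dB
∠(j12 + 160) = arctan(12/160) = 4.29°
∠(j12) = 90.00°
∠T(j12) = − (4.29° + 90.00°) = -94.29°

|T| = -62.8 dB, ∠T = -94.3 deg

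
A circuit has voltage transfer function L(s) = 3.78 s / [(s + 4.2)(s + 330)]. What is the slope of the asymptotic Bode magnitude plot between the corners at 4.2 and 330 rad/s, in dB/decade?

In this band the factors already past their corner are: 1 differentiator zero, pole at 4.2; net slope = 0 dB/decade.

0 dB/decade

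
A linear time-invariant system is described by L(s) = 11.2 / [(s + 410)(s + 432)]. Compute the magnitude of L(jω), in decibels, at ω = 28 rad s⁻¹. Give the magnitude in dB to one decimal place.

|j28 + 410| = √(28² + 410²) = 411
|j28 + 432| = √(28² + 432²) = 432.9
|L(j28)| = 11.2 / (411 × 432.9) = 6.2955e-05
20 log₁₀(6.2955e-05) = -84.02 dB

-84.0 dB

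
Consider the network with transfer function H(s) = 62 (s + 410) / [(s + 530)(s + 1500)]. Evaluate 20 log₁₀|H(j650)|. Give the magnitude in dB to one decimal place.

-29.2 dB

|j650 + 410| = √(650² + 410²) = 768.5
|j650 + 530| = √(650² + 530²) = 838.7
|j650 + 1500| = √(650² + 1500²) = 1635
|H(j650)| = 62 × 768.5 / (838.7 × 1635) = 0.034752
20 log₁₀(0.034752) = -29.18 dB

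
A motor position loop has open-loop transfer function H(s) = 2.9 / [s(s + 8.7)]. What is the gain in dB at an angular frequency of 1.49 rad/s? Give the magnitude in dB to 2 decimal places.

|j1.49 + 8.7| = √(1.49² + 8.7²) = 8.827
|j1.49| = 1.49
|H(j1.49)| = 2.9 / (8.827 × 1.49) = 0.2205
20 log₁₀(0.2205) = -13.132 dB

-13.13 dB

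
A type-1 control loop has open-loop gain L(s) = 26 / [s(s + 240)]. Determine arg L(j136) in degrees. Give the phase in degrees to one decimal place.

-119.5 deg

∠(j136 + 240) = arctan(136/240) = 29.54°
∠(j136) = 90.00°
∠L(j136) = − (29.54° + 90.00°) = -119.54°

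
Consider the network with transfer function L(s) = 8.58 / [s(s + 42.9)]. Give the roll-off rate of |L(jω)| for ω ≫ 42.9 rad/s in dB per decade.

With 0 zeros and 2 poles, the high-frequency asymptotic slope is 20 × (0 − 2) = -40 dB/decade.

-40 dB/decade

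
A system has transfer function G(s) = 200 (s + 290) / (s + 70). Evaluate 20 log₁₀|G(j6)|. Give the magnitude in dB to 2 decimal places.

58.34 dB

|j6 + 290| = √(6² + 290²) = 290.1
|j6 + 70| = √(6² + 70²) = 70.26
|G(j6)| = 200 × 290.1 / 70.26 = 825.72
20 log₁₀(825.72) = 58.337 dB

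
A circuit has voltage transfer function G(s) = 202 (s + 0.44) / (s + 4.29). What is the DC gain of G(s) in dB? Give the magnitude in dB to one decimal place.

26.3 dB

G(0) = 202 × 0.44 / 4.29 = 20.718
20 log₁₀(20.718) = 26.33 dB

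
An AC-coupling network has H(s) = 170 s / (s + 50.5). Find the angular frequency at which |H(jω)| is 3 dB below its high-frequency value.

50.5 rad s⁻¹

For a single-pole high-pass, the −3 dB point is at the pole: ω = 50.5 rad s⁻¹.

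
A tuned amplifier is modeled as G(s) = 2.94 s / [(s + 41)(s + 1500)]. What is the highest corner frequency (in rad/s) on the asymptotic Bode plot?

Break frequencies occur at each pole and zero magnitude: 41 rad/s, 1500 rad/s.
The highest is 1500 rad/s.

1500 rad/s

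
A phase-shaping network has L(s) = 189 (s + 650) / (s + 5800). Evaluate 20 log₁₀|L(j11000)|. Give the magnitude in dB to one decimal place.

|j11000 + 650| = √(11000² + 650²) = 1.102e+04
|j11000 + 5800| = √(11000² + 5800²) = 1.244e+04
|L(j11000)| = 189 × 1.102e+04 / 1.244e+04 = 167.48
20 log₁₀(167.48) = 44.48 dB

44.5 dB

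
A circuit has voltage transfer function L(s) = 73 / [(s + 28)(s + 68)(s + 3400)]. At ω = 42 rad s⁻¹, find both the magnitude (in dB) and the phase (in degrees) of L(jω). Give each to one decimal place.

|L| = -105.5 dB, ∠L = -88.7°

|j42 + 28| = √(42² + 28²) = 50.48
|j42 + 68| = √(42² + 68²) = 79.92
|j42 + 3400| = √(42² + 3400²) = 3400
|L(j42)| = 73 / (50.48 × 79.92 × 3400) = 5.3214e-06
20 log₁₀(5.3214e-06) = -105.48 dB
∠(j42 + 28) = arctan(42/28) = 56.31°
∠(j42 + 68) = arctan(42/68) = 31.70°
∠(j42 + 3400) = arctan(42/3400) = 0.71°
∠L(j42) = − (56.31° + 31.70° + 0.71°) = -88.72°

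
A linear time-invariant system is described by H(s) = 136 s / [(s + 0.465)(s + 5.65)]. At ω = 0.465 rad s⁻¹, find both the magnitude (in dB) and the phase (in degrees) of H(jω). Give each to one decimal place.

|j0.465| = 0.465
|j0.465 + 0.465| = √(0.465² + 0.465²) = 0.6576
|j0.465 + 5.65| = √(0.465² + 5.65²) = 5.669
|H(j0.465)| = 136 × 0.465 / (0.6576 × 5.669) = 16.963
20 log₁₀(16.963) = 24.59 dB
∠(j0.465) = 90.00°
∠(j0.465 + 0.465) = arctan(0.465/0.465) = 45.00°
∠(j0.465 + 5.65) = arctan(0.465/5.65) = 4.70°
∠H(j0.465) = 90.00° − (45.00° + 4.70°) = 40.30°

|H| = 24.6 dB, ∠H = 40.3°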